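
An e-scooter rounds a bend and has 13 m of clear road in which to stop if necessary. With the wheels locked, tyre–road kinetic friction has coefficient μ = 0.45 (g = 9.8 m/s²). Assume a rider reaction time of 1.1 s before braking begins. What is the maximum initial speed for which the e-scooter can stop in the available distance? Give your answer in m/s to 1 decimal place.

Maximum speed ≈ 6.9 m/s

a = μg = 0.45 × 9.8 = 4.410 m/s².
Stopping distance: v·t_r + v²/(2a) = 13 with t_r = 1.1 s and a = 4.410 m/s².
So v² + 9.702 v − 114.66 = 0.
Positive root: v = −a·t_r + √((a·t_r)² + 2a·d) = −4.851 + √(23.532 + 114.66) = 6.9045 m/s.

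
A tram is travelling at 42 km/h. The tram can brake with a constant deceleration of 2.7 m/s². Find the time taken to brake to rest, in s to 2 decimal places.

Braking time ≈ 4.32 s

42 km/h ÷ 3.6 = 11.6667 m/s.
Braking time = v/a = 11.6667 / 2.700 = 4.321 s.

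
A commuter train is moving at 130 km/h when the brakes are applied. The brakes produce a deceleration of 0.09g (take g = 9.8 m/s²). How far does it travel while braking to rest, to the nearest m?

130 km/h ÷ 3.6 = 36.1111 m/s.
a = 0.09 × 9.8 = 0.882 m/s².
Braking distance = v²/(2a) = 36.1111² / (2 × 0.882) = 1304.012 / 1.764 = 739.236 m.

Braking distance ≈ 739 m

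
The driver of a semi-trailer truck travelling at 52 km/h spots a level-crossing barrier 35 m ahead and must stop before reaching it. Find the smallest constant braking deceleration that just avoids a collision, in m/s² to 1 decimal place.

52 km/h ÷ 3.6 = 14.4444 m/s.
v² = 2a·d ⇒ a = v²/(2d) = 14.4444² / (2 × 35.000) = 208.641 / 70.000 = 2.9806 m/s².

Required deceleration ≈ 3.0 m/s²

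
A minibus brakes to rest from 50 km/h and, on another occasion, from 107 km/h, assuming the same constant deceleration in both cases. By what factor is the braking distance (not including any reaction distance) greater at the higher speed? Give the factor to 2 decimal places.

Braking distance d = v²/(2a), so with a fixed, d ∝ v².
Factor = (107/50)² = 2.1400² = 4.5796.

Factor ≈ 4.58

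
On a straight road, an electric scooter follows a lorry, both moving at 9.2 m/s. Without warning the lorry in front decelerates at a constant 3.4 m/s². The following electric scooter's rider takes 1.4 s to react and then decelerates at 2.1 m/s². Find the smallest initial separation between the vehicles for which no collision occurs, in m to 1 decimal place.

Leader travels v²/(2a_L) = 84.640 / 6.800 = 12.447 m before stopping.
Follower covers v·t_r = 9.2000 × 1.4 = 12.880 m while reacting, then v²/(2a_F) = 84.640 / 4.200 = 20.152 m while braking, for a total of 12.880 + 20.152 = 33.032 m.
Since a_F ≤ a_L and the follower starts braking later, the follower is never slower than the leader, so the closest approach is when both have stopped.
Minimum gap = 33.032 − 12.447 = 20.585 m.

Minimum gap ≈ 20.6 m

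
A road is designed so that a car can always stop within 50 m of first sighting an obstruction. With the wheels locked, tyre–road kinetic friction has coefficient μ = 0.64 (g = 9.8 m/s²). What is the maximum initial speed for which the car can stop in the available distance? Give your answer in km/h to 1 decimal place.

Maximum speed ≈ 90.2 km/h

a = μg = 0.64 × 9.8 = 6.272 m/s².
v²/(2a) = d ⇒ v = √(2 × 6.272 × 50) = √627.20 = 25.0440 m/s.
25.0440 m/s × 3.6 = 90.158 km/h.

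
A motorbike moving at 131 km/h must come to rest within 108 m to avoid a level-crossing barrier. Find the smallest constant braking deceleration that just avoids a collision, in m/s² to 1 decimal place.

131 km/h ÷ 3.6 = 36.3889 m/s.
v² = 2a·d ⇒ a = v²/(2d) = 36.3889² / (2 × 108.000) = 1324.152 / 216.000 = 6.1303 m/s².

Required deceleration ≈ 6.1 m/s²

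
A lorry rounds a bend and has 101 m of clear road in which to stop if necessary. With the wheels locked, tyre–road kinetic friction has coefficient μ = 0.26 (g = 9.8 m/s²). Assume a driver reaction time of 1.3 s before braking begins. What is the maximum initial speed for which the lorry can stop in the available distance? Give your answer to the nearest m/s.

a = μg = 0.26 × 9.8 = 2.548 m/s².
Stopping distance: v·t_r + v²/(2a) = 101 with t_r = 1.3 s and a = 2.548 m/s².
So v² + 6.625 v − 514.70 = 0.
Positive root: v = −a·t_r + √((a·t_r)² + 2a·d) = −3.312 + √(10.969 + 514.70) = 19.6155 m/s.

Maximum speed ≈ 20 m/s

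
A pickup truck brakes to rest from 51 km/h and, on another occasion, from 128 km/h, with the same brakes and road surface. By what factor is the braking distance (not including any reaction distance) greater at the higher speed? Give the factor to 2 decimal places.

Factor ≈ 6.30

Braking distance d = v²/(2a), so with a fixed, d ∝ v².
Factor = (128/51)² = 2.5098² = 6.2991.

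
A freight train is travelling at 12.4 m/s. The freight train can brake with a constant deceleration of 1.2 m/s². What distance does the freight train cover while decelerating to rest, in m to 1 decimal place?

Braking distance = v²/(2a) = 12.4000² / (2 × 1.200) = 153.760 / 2.400 = 64.067 m.

Braking distance ≈ 64.1 m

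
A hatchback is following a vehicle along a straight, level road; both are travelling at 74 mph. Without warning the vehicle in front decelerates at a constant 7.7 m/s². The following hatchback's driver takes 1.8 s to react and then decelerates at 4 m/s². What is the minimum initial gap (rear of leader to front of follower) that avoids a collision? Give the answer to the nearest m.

74 mph × 0.44704 = 33.0810 m/s.
Leader travels v²/(2a_L) = 1094.353 / 15.400 = 71.062 m before stopping.
Follower covers v·t_r = 33.0810 × 1.8 = 59.546 m while reacting, then v²/(2a_F) = 1094.353 / 8.000 = 136.794 m while braking, for a total of 59.546 + 136.794 = 196.340 m.
Since a_F ≤ a_L and the follower starts braking later, the follower is never slower than the leader, so the closest approach is when both have stopped.
Minimum gap = 196.340 − 71.062 = 125.278 m.

Minimum gap ≈ 125 m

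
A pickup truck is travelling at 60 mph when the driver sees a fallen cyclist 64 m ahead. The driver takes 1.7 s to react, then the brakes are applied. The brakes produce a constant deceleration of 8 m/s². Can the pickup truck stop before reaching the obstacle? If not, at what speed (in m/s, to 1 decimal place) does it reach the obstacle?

60 mph × 0.44704 = 26.8224 m/s.
Reaction distance = 26.8224 × 1.7 = 45.598 m.
Braking distance needed to stop: v²/(2a) = 719.441 / 16.000 = 44.965 m, so total needed = 45.598 + 44.965 = 90.563 m > 64 m — it cannot stop.
Distance remaining when braking begins: 64 − 45.598 = 18.402 m.
v² = v₀² − 2a·d = 719.441 − 2 × 8.000 × 18.402 = 425.009 m²/s².
v = √425.009 = 20.616 m/s.

No — it strikes the obstacle at 20.6 m/s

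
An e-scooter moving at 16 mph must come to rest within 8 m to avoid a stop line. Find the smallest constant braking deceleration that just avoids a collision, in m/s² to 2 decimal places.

16 mph × 0.44704 = 7.1526 m/s.
v² = 2a·d ⇒ a = v²/(2d) = 7.1526² / (2 × 8.000) = 51.160 / 16.000 = 3.1975 m/s².

Required deceleration ≈ 3.20 m/s²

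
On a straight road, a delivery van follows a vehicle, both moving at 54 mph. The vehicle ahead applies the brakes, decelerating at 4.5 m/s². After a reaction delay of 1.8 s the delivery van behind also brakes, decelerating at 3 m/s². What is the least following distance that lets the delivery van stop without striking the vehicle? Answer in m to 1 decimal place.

Minimum gap ≈ 75.8 m

54 mph × 0.44704 = 24.1402 m/s.
Leader travels v²/(2a_L) = 582.749 / 9.000 = 64.750 m before stopping.
Follower covers v·t_r = 24.1402 × 1.8 = 43.452 m while reacting, then v²/(2a_F) = 582.749 / 6.000 = 97.125 m while braking, for a total of 43.452 + 97.125 = 140.577 m.
Since a_F ≤ a_L and the follower starts braking later, the follower is never slower than the leader, so the closest approach is when both have stopped.
Minimum gap = 140.577 − 64.750 = 75.827 m.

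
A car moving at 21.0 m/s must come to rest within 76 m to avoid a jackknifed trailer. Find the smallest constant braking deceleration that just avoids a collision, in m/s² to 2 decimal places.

v² = 2a·d ⇒ a = v²/(2d) = 21.0000² / (2 × 76.000) = 441.000 / 152.000 = 2.9013 m/s².

Required deceleration ≈ 2.90 m/s²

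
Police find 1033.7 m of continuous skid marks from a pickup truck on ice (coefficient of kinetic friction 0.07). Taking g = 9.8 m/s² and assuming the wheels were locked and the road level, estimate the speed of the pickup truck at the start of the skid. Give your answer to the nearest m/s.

Deceleration a = μg = 0.07 × 9.8 = 0.686 m/s².
v = √(2a·d) = √(2 × 0.686 × 1033.7) = √1418.236 = 37.6595 m/s.

Initial speed ≈ 38 m/s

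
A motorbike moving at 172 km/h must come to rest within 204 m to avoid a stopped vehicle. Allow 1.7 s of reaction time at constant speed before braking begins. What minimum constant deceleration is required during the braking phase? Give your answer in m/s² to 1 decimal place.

172 km/h ÷ 3.6 = 47.7778 m/s.
Distance covered during reaction = 47.7778 × 1.7 = 81.222 m.
Distance available for braking: 204 − 81.222 = 122.778 m.
v² = 2a·d ⇒ a = v²/(2d) = 47.7778² / (2 × 122.778) = 2282.718 / 245.556 = 9.2961 m/s².

Required deceleration ≈ 9.3 m/s²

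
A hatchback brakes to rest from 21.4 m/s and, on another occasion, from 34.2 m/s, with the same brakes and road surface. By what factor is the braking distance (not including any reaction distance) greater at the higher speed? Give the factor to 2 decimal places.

Factor ≈ 2.55

Braking distance d = v²/(2a), so with a fixed, d ∝ v².
Factor = (34.2/21.4)² = 1.5981² = 2.5539.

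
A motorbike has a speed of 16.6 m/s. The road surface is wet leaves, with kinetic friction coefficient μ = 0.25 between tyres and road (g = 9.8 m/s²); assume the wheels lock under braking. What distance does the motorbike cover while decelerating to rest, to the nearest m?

a = μg = 0.25 × 9.8 = 2.450 m/s².
Braking distance = v²/(2a) = 16.6000² / (2 × 2.450) = 275.560 / 4.900 = 56.237 m.

Braking distance ≈ 56 m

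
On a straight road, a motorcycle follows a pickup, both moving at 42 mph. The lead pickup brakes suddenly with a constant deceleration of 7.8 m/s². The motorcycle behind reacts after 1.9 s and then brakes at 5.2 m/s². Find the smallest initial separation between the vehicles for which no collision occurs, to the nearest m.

42 mph × 0.44704 = 18.7757 m/s.
Leader travels v²/(2a_L) = 352.527 / 15.600 = 22.598 m before stopping.
Follower covers v·t_r = 18.7757 × 1.9 = 35.674 m while reacting, then v²/(2a_F) = 352.527 / 10.400 = 33.897 m while braking, for a total of 35.674 + 33.897 = 69.571 m.
Since a_F ≤ a_L and the follower starts braking later, the follower is never slower than the leader, so the closest approach is when both have stopped.
Minimum gap = 69.571 − 22.598 = 46.973 m.

Minimum gap ≈ 47 m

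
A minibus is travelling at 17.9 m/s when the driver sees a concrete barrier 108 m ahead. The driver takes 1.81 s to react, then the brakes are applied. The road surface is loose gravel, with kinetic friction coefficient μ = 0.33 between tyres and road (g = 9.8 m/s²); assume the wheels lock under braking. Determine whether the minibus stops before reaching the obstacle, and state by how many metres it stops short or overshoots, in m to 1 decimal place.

a = μg = 0.33 × 9.8 = 3.234 m/s².
Reaction distance = 17.9000 × 1.81 = 32.399 m.
Braking distance = v²/(2a) = 320.410 / 6.468 = 49.538 m.
Total stopping distance = 32.399 + 49.538 = 81.937 m, vs 108 m available — it stops with 108 − 81.937 = 26.063 m to spare.

Yes — it stops 26.1 m short of the obstacle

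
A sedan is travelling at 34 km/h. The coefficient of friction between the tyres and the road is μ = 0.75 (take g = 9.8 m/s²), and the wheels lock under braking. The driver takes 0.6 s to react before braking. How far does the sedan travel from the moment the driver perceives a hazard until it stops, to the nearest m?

Total stopping distance ≈ 12 m

34 km/h ÷ 3.6 = 9.4444 m/s.
a = μg = 0.75 × 9.8 = 7.350 m/s².
Reaction distance = v·t_r = 9.4444 × 0.6 = 5.667 m.
Braking distance = v²/(2a) = 9.4444² / (2 × 7.350) = 89.197 / 14.700 = 6.068 m.
Total = 5.667 + 6.068 = 11.735 m.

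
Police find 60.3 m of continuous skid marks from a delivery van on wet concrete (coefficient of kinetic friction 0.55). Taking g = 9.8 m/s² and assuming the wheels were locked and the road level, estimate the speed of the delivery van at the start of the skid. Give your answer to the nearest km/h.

Initial speed ≈ 92 km/h

Deceleration a = μg = 0.55 × 9.8 = 5.390 m/s².
v = √(2a·d) = √(2 × 5.390 × 60.3) = √650.034 = 25.4958 m/s.
= 25.4958 × 3.6 = 91.785 km/h.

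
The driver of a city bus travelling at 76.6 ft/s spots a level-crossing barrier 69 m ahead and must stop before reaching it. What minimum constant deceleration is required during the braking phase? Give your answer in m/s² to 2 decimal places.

76.6 ft/s × 0.3048 = 23.3477 m/s.
v² = 2a·d ⇒ a = v²/(2d) = 23.3477² / (2 × 69.000) = 545.115 / 138.000 = 3.9501 m/s².

Required deceleration ≈ 3.95 m/s²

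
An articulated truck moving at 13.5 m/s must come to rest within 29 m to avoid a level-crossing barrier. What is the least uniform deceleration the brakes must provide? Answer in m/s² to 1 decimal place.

Required deceleration ≈ 3.1 m/s²

v² = 2a·d ⇒ a = v²/(2d) = 13.5000² / (2 × 29.000) = 182.250 / 58.000 = 3.1422 m/s².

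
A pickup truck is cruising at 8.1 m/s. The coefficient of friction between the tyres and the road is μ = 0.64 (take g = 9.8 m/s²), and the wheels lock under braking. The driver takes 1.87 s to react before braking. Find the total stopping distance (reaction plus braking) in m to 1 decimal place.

a = μg = 0.64 × 9.8 = 6.272 m/s².
Reaction distance = v·t_r = 8.1000 × 1.87 = 15.147 m.
Braking distance = v²/(2a) = 8.1000² / (2 × 6.272) = 65.610 / 12.544 = 5.230 m.
Total = 15.147 + 5.230 = 20.377 m.

Total stopping distance ≈ 20.4 m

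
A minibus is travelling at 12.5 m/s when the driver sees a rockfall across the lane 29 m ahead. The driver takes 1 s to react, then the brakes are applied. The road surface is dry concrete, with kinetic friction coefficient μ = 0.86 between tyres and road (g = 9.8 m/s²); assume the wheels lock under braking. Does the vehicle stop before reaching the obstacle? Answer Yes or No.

a = μg = 0.86 × 9.8 = 8.428 m/s².
Reaction distance = 12.5000 × 1 = 12.500 m.
Braking distance = v²/(2a) = 156.250 / 16.856 = 9.270 m.
Total stopping distance = 12.500 + 9.270 = 21.770 m, vs 29 m available — it stops with 29 − 21.770 = 7.230 m to spare.

Yes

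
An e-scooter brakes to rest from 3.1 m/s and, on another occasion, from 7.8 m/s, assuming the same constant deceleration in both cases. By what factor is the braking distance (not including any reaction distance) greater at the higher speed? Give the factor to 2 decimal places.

Braking distance d = v²/(2a), so with a fixed, d ∝ v².
Factor = (7.8/3.1)² = 2.5161² = 6.3308.

Factor ≈ 6.33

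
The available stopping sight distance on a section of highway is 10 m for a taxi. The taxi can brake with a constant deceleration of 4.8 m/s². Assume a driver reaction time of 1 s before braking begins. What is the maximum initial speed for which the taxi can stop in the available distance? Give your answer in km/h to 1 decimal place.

Maximum speed ≈ 22.0 km/h

Stopping distance: v·t_r + v²/(2a) = 10 with t_r = 1 s and a = 4.800 m/s².
So v² + 9.600 v − 96.00 = 0.
Positive root: v = −a·t_r + √((a·t_r)² + 2a·d) = −4.800 + √(23.040 + 96.00) = 6.1105 m/s.
6.1105 m/s × 3.6 = 21.998 km/h.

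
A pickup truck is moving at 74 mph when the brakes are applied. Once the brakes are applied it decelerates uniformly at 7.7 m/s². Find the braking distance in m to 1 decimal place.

Braking distance ≈ 71.1 m

74 mph × 0.44704 = 33.0810 m/s.
Braking distance = v²/(2a) = 33.0810² / (2 × 7.700) = 1094.353 / 15.400 = 71.062 m.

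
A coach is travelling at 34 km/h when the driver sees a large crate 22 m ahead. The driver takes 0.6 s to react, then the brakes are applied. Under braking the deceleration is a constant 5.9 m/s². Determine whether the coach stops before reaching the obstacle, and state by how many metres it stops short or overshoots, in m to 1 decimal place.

Yes — it stops 8.8 m short of the obstacle

34 km/h ÷ 3.6 = 9.4444 m/s.
Reaction distance = 9.4444 × 0.6 = 5.667 m.
Braking distance = v²/(2a) = 89.197 / 11.800 = 7.559 m.
Total stopping distance = 5.667 + 7.559 = 13.226 m, vs 22 m available — it stops with 22 − 13.226 = 8.774 m to spare.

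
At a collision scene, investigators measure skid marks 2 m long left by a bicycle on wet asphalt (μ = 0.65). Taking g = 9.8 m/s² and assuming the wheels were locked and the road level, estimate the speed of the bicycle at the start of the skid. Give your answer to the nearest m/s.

Deceleration a = μg = 0.65 × 9.8 = 6.370 m/s².
v = √(2a·d) = √(2 × 6.370 × 2) = √25.480 = 5.0478 m/s.

Initial speed ≈ 5 m/s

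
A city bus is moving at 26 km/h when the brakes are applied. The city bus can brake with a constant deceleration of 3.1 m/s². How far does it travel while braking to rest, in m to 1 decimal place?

26 km/h ÷ 3.6 = 7.2222 m/s.
Braking distance = v²/(2a) = 7.2222² / (2 × 3.100) = 52.160 / 6.200 = 8.413 m.

Braking distance ≈ 8.4 m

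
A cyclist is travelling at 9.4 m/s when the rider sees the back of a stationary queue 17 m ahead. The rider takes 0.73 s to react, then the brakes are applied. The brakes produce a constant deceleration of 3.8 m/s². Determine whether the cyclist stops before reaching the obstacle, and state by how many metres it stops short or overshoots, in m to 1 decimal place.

No — it overshoots by 1.5 m

Reaction distance = 9.4000 × 0.73 = 6.862 m.
Braking distance = v²/(2a) = 88.360 / 7.600 = 11.626 m.
Total stopping distance = 6.862 + 11.626 = 18.488 m, vs 17 m available — it cannot stop in time and overshoots by 18.488 − 17 = 1.488 m.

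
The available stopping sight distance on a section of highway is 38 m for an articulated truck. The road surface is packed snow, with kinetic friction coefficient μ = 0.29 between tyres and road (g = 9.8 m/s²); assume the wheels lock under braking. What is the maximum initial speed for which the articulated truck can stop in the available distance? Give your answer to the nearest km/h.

Maximum speed ≈ 53 km/h

a = μg = 0.29 × 9.8 = 2.842 m/s².
v²/(2a) = d ⇒ v = √(2 × 2.842 × 38) = √215.99 = 14.6966 m/s.
14.6966 m/s × 3.6 = 52.908 km/h.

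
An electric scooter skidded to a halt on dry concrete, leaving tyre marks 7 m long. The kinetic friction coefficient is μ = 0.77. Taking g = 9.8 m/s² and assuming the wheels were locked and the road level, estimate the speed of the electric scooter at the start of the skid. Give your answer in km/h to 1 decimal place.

Deceleration a = μg = 0.77 × 9.8 = 7.546 m/s².
v = √(2a·d) = √(2 × 7.546 × 7) = √105.644 = 10.2783 m/s.
= 10.2783 × 3.6 = 37.002 km/h.

Initial speed ≈ 37.0 km/h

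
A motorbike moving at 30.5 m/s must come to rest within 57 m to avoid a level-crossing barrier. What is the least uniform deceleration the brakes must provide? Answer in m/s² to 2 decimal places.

Required deceleration ≈ 8.16 m/s²

v² = 2a·d ⇒ a = v²/(2d) = 30.5000² / (2 × 57.000) = 930.250 / 114.000 = 8.1601 m/s².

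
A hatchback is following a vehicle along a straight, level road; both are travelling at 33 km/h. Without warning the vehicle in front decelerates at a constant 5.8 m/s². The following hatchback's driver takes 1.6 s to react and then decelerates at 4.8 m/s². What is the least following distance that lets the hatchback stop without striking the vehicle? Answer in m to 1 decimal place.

33 km/h ÷ 3.6 = 9.1667 m/s.
Leader travels v²/(2a_L) = 84.028 / 11.600 = 7.244 m before stopping.
Follower covers v·t_r = 9.1667 × 1.6 = 14.667 m while reacting, then v²/(2a_F) = 84.028 / 9.600 = 8.753 m while braking, for a total of 14.667 + 8.753 = 23.420 m.
Since a_F ≤ a_L and the follower starts braking later, the follower is never slower than the leader, so the closest approach is when both have stopped.
Minimum gap = 23.420 − 7.244 = 16.176 m.

Minimum gap ≈ 16.2 m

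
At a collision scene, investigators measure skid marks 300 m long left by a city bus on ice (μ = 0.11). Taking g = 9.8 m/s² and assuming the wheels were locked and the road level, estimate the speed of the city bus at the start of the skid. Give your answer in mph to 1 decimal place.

Deceleration a = μg = 0.11 × 9.8 = 1.078 m/s².
v = √(2a·d) = √(2 × 1.078 × 300) = √646.800 = 25.4323 m/s.
= 25.4323 ÷ 0.44704 = 56.890 mph.

Initial speed ≈ 56.9 mph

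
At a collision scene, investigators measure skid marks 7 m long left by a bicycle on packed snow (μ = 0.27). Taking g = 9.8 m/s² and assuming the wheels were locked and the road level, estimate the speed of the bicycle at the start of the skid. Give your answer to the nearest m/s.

Initial speed ≈ 6 m/s

Deceleration a = μg = 0.27 × 9.8 = 2.646 m/s².
v = √(2a·d) = √(2 × 2.646 × 7) = √37.044 = 6.0864 m/s.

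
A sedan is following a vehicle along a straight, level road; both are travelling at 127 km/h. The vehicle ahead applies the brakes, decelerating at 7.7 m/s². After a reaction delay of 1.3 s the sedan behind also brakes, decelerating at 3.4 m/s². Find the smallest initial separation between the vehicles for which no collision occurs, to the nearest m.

127 km/h ÷ 3.6 = 35.2778 m/s.
Leader travels v²/(2a_L) = 1244.523 / 15.400 = 80.813 m before stopping.
Follower covers v·t_r = 35.2778 × 1.3 = 45.861 m while reacting, then v²/(2a_F) = 1244.523 / 6.800 = 183.018 m while braking, for a total of 45.861 + 183.018 = 228.879 m.
Since a_F ≤ a_L and the follower starts braking later, the follower is never slower than the leader, so the closest approach is when both have stopped.
Minimum gap = 228.879 − 80.813 = 148.066 m.

Minimum gap ≈ 148 m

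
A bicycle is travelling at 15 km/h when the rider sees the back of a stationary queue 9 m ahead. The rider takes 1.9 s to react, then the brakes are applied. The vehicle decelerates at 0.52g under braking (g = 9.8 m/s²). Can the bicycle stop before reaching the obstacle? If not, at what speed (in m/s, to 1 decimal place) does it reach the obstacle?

No — it strikes the obstacle at 2.5 m/s

15 km/h ÷ 3.6 = 4.1667 m/s.
a = 0.52 × 9.8 = 5.096 m/s².
Reaction distance = 4.1667 × 1.9 = 7.917 m.
Braking distance needed to stop: v²/(2a) = 17.361 / 10.192 = 1.703 m, so total needed = 7.917 + 1.703 = 9.620 m > 9 m — it cannot stop.
Distance remaining when braking begins: 9 − 7.917 = 1.083 m.
v² = v₀² − 2a·d = 17.361 − 2 × 5.096 × 1.083 = 6.323 m²/s².
v = √6.323 = 2.515 m/s.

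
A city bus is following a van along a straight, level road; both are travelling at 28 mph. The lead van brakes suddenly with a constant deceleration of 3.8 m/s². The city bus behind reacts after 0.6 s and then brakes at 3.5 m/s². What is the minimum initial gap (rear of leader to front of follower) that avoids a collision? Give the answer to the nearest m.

28 mph × 0.44704 = 12.5171 m/s.
Leader travels v²/(2a_L) = 156.678 / 7.600 = 20.616 m before stopping.
Follower covers v·t_r = 12.5171 × 0.6 = 7.510 m while reacting, then v²/(2a_F) = 156.678 / 7.000 = 22.383 m while braking, for a total of 7.510 + 22.383 = 29.893 m.
Since a_F ≤ a_L and the follower starts braking later, the follower is never slower than the leader, so the closest approach is when both have stopped.
Minimum gap = 29.893 − 20.616 = 9.277 m.

Minimum gap ≈ 9 m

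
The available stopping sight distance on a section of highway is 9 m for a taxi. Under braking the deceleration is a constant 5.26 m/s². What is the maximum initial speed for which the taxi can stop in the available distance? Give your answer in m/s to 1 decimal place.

v²/(2a) = d ⇒ v = √(2 × 5.260 × 9) = √94.68 = 9.7304 m/s.

Maximum speed ≈ 9.7 m/s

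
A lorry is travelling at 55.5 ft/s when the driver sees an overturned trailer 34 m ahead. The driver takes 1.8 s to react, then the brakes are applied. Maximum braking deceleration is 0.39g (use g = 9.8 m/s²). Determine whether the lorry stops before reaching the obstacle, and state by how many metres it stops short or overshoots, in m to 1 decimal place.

55.5 ft/s × 0.3048 = 16.9164 m/s.
a = 0.39 × 9.8 = 3.822 m/s².
Reaction distance = 16.9164 × 1.8 = 30.450 m.
Braking distance = v²/(2a) = 286.165 / 7.644 = 37.437 m.
Total stopping distance = 30.450 + 37.437 = 67.887 m, vs 34 m available — it cannot stop in time and overshoots by 67.887 − 34 = 33.887 m.

No — it overshoots by 33.9 m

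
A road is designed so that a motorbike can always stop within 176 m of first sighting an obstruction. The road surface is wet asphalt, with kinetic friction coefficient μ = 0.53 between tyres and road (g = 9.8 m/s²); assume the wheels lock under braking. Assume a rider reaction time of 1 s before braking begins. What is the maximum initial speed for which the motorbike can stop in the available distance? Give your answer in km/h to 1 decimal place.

Maximum speed ≈ 136.4 km/h

a = μg = 0.53 × 9.8 = 5.194 m/s².
Stopping distance: v·t_r + v²/(2a) = 176 with t_r = 1 s and a = 5.194 m/s².
So v² + 10.388 v − 1828.29 = 0.
Positive root: v = −a·t_r + √((a·t_r)² + 2a·d) = −5.194 + √(26.978 + 1828.29) = 37.8788 m/s.
37.8788 m/s × 3.6 = 136.364 km/h.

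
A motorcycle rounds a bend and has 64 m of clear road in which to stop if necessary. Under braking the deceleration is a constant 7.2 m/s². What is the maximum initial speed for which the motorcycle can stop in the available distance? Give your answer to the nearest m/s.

Maximum speed ≈ 30 m/s

v²/(2a) = d ⇒ v = √(2 × 7.200 × 64) = √921.60 = 30.3579 m/s.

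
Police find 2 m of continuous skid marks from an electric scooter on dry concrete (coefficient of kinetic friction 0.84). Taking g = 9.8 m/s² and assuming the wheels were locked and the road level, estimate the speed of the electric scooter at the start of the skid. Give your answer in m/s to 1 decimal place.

Initial speed ≈ 5.7 m/s

Deceleration a = μg = 0.84 × 9.8 = 8.232 m/s².
v = √(2a·d) = √(2 × 8.232 × 2) = √32.928 = 5.7383 m/s.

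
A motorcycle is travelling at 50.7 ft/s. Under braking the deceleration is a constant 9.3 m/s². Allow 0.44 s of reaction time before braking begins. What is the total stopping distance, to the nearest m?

Total stopping distance ≈ 20 m

50.7 ft/s × 0.3048 = 15.4534 m/s.
Reaction distance = v·t_r = 15.4534 × 0.44 = 6.799 m.
Braking distance = v²/(2a) = 15.4534² / (2 × 9.300) = 238.808 / 18.600 = 12.839 m.
Total = 6.799 + 12.839 = 19.638 m.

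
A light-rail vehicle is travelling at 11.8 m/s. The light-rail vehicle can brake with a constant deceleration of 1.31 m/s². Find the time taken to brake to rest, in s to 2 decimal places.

Braking time ≈ 9.01 s

Braking time = v/a = 11.8000 / 1.310 = 9.008 s.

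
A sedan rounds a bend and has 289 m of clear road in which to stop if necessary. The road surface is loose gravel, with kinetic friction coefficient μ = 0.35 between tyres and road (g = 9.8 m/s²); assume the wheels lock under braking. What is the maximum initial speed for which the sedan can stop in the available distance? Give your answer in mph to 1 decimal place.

Maximum speed ≈ 99.6 mph

a = μg = 0.35 × 9.8 = 3.430 m/s².
v²/(2a) = d ⇒ v = √(2 × 3.430 × 289) = √1982.54 = 44.5257 m/s.
44.5257 m/s ÷ 0.44704 = 99.601 mph.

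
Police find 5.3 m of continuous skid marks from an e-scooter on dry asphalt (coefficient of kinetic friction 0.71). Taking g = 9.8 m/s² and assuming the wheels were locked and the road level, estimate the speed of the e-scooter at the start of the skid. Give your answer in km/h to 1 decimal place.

Initial speed ≈ 30.9 km/h

Deceleration a = μg = 0.71 × 9.8 = 6.958 m/s².
v = √(2a·d) = √(2 × 6.958 × 5.3) = √73.755 = 8.5881 m/s.
= 8.5881 × 3.6 = 30.917 km/h.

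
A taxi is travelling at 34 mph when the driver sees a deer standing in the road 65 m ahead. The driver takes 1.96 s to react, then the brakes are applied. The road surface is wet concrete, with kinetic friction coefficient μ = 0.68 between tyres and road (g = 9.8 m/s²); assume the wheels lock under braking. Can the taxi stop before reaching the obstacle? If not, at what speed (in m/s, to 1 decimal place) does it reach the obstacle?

34 mph × 0.44704 = 15.1994 m/s.
a = μg = 0.68 × 9.8 = 6.664 m/s².
Reaction distance = 15.1994 × 1.96 = 29.791 m.
Braking distance = v²/(2a) = 231.022 / 13.328 = 17.334 m.
Total stopping distance = 29.791 + 17.334 = 47.125 m, vs 65 m available — it stops with 65 − 47.125 = 17.875 m to spare.

Yes — it stops about 17.9 m short of the obstacle, so it never reaches it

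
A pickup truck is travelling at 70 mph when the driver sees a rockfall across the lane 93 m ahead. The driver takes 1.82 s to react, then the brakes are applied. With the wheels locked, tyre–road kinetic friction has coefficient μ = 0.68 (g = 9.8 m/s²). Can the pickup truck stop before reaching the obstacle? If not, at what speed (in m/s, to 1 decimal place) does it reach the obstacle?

No — it strikes the obstacle at 22.3 m/s

70 mph × 0.44704 = 31.2928 m/s.
a = μg = 0.68 × 9.8 = 6.664 m/s².
Reaction distance = 31.2928 × 1.82 = 56.953 m.
Braking distance needed to stop: v²/(2a) = 979.239 / 13.328 = 73.472 m, so total needed = 56.953 + 73.472 = 130.425 m > 93 m — it cannot stop.
Distance remaining when braking begins: 93 − 56.953 = 36.047 m.
v² = v₀² − 2a·d = 979.239 − 2 × 6.664 × 36.047 = 498.805 m²/s².
v = √498.805 = 22.334 m/s.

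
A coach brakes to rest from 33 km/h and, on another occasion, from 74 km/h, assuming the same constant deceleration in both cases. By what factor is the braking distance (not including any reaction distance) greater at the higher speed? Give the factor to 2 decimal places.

Braking distance d = v²/(2a), so with a fixed, d ∝ v².
Factor = (74/33)² = 2.2424² = 5.0284.

Factor ≈ 5.03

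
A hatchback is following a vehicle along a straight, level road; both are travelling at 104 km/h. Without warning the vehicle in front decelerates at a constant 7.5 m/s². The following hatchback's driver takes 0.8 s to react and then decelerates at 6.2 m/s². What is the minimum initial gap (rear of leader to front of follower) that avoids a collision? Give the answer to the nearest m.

104 km/h ÷ 3.6 = 28.8889 m/s.
Leader travels v²/(2a_L) = 834.569 / 15.000 = 55.638 m before stopping.
Follower covers v·t_r = 28.8889 × 0.8 = 23.111 m while reacting, then v²/(2a_F) = 834.569 / 12.400 = 67.304 m while braking, for a total of 23.111 + 67.304 = 90.415 m.
Since a_F ≤ a_L and the follower starts braking later, the follower is never slower than the leader, so the closest approach is when both have stopped.
Minimum gap = 90.415 − 55.638 = 34.777 m.

Minimum gap ≈ 35 m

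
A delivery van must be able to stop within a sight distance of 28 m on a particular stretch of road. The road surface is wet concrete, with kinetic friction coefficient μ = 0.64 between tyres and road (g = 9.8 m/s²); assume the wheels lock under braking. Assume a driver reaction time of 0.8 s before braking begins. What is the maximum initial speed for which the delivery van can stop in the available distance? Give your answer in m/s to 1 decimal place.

a = μg = 0.64 × 9.8 = 6.272 m/s².
Stopping distance: v·t_r + v²/(2a) = 28 with t_r = 0.8 s and a = 6.272 m/s².
So v² + 10.035 v − 351.23 = 0.
Positive root: v = −a·t_r + √((a·t_r)² + 2a·d) = −5.018 + √(25.180 + 351.23) = 14.3833 m/s.

Maximum speed ≈ 14.4 m/s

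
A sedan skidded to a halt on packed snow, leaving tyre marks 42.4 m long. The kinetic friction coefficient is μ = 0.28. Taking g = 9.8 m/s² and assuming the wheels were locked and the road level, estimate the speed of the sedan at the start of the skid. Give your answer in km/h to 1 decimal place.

Initial speed ≈ 54.9 km/h

Deceleration a = μg = 0.28 × 9.8 = 2.744 m/s².
v = √(2a·d) = √(2 × 2.744 × 42.4) = √232.691 = 15.2542 m/s.
= 15.2542 × 3.6 = 54.915 km/h.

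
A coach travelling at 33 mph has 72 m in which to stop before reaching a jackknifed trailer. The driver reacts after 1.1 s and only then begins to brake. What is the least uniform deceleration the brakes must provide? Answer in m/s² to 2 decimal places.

33 mph × 0.44704 = 14.7523 m/s.
Distance covered during reaction = 14.7523 × 1.1 = 16.228 m.
Distance available for braking: 72 − 16.228 = 55.772 m.
v² = 2a·d ⇒ a = v²/(2d) = 14.7523² / (2 × 55.772) = 217.630 / 111.544 = 1.9511 m/s².

Required deceleration ≈ 1.95 m/s²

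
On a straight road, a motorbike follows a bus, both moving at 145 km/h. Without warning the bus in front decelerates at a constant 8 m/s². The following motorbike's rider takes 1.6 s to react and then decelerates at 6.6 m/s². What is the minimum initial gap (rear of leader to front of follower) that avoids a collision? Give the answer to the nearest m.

Minimum gap ≈ 86 m

145 km/h ÷ 3.6 = 40.2778 m/s.
Leader travels v²/(2a_L) = 1622.301 / 16.000 = 101.394 m before stopping.
Follower covers v·t_r = 40.2778 × 1.6 = 64.444 m while reacting, then v²/(2a_F) = 1622.301 / 13.200 = 122.902 m while braking, for a total of 64.444 + 122.902 = 187.346 m.
Since a_F ≤ a_L and the follower starts braking later, the follower is never slower than the leader, so the closest approach is when both have stopped.
Minimum gap = 187.346 − 101.394 = 85.952 m.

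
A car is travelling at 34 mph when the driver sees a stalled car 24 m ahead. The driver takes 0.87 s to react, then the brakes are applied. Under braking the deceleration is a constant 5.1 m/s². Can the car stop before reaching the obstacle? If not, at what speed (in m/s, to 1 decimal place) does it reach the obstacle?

34 mph × 0.44704 = 15.1994 m/s.
Reaction distance = 15.1994 × 0.87 = 13.223 m.
Braking distance needed to stop: v²/(2a) = 231.022 / 10.200 = 22.649 m, so total needed = 13.223 + 22.649 = 35.872 m > 24 m — it cannot stop.
Distance remaining when braking begins: 24 − 13.223 = 10.777 m.
v² = v₀² − 2a·d = 231.022 − 2 × 5.100 × 10.777 = 121.097 m²/s².
v = √121.097 = 11.004 m/s.

No — it strikes the obstacle at 11.0 m/s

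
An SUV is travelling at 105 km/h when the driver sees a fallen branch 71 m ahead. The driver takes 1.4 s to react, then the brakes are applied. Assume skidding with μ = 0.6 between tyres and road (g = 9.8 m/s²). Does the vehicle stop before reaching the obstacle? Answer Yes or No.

105 km/h ÷ 3.6 = 29.1667 m/s.
a = μg = 0.6 × 9.8 = 5.880 m/s².
Reaction distance = 29.1667 × 1.4 = 40.833 m.
Braking distance = v²/(2a) = 850.696 / 11.760 = 72.338 m.
Total stopping distance = 40.833 + 72.338 = 113.171 m, vs 71 m available — it cannot stop in time and overshoots by 113.171 − 71 = 42.171 m.

No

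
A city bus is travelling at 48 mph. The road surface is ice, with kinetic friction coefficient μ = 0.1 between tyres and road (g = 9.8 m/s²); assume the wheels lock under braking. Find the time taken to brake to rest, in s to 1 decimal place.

Braking time ≈ 21.9 s

48 mph × 0.44704 = 21.4579 m/s.
a = μg = 0.1 × 9.8 = 0.980 m/s².
Braking time = v/a = 21.4579 / 0.980 = 21.896 s.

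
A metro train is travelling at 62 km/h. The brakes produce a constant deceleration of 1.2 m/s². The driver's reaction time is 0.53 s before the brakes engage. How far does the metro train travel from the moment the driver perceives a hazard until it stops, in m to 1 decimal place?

Total stopping distance ≈ 132.7 m

62 km/h ÷ 3.6 = 17.2222 m/s.
Reaction distance = v·t_r = 17.2222 × 0.53 = 9.128 m.
Braking distance = v²/(2a) = 17.2222² / (2 × 1.200) = 296.604 / 2.400 = 123.585 m.
Total = 9.128 + 123.585 = 132.713 m.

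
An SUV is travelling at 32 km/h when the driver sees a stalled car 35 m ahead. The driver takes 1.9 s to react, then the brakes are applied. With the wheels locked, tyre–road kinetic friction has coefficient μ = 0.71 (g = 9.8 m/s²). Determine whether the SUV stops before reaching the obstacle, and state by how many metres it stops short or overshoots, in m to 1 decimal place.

Yes — it stops 12.4 m short of the obstacle

32 km/h ÷ 3.6 = 8.8889 m/s.
a = μg = 0.71 × 9.8 = 6.958 m/s².
Reaction distance = 8.8889 × 1.9 = 16.889 m.
Braking distance = v²/(2a) = 79.013 / 13.916 = 5.678 m.
Total stopping distance = 16.889 + 5.678 = 22.567 m, vs 35 m available — it stops with 35 − 22.567 = 12.433 m to spare.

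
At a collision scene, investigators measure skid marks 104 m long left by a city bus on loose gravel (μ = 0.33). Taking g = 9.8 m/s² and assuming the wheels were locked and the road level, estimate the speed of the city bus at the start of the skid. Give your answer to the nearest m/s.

Deceleration a = μg = 0.33 × 9.8 = 3.234 m/s².
v = √(2a·d) = √(2 × 3.234 × 104) = √672.672 = 25.9359 m/s.

Initial speed ≈ 26 m/s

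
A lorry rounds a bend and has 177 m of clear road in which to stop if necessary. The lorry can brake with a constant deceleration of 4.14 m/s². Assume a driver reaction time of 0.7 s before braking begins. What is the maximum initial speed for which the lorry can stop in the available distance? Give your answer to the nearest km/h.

Maximum speed ≈ 128 km/h

Stopping distance: v·t_r + v²/(2a) = 177 with t_r = 0.7 s and a = 4.140 m/s².
So v² + 5.796 v − 1465.56 = 0.
Positive root: v = −a·t_r + √((a·t_r)² + 2a·d) = −2.898 + √(8.398 + 1465.56) = 35.4942 m/s.
35.4942 m/s × 3.6 = 127.779 km/h.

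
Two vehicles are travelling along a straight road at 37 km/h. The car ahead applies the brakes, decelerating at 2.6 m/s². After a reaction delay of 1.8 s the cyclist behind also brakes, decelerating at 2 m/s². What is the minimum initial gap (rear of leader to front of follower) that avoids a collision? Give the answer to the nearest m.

Minimum gap ≈ 25 m

37 km/h ÷ 3.6 = 10.2778 m/s.
Leader travels v²/(2a_L) = 105.633 / 5.200 = 20.314 m before stopping.
Follower covers v·t_r = 10.2778 × 1.8 = 18.500 m while reacting, then v²/(2a_F) = 105.633 / 4.000 = 26.408 m while braking, for a total of 18.500 + 26.408 = 44.908 m.
Since a_F ≤ a_L and the follower starts braking later, the follower is never slower than the leader, so the closest approach is when both have stopped.
Minimum gap = 44.908 − 20.314 = 24.594 m.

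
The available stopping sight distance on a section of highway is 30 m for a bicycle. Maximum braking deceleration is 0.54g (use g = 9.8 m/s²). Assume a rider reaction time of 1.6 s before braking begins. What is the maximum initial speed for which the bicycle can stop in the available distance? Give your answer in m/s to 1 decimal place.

a = 0.54 × 9.8 = 5.292 m/s².
Stopping distance: v·t_r + v²/(2a) = 30 with t_r = 1.6 s and a = 5.292 m/s².
So v² + 16.934 v − 317.52 = 0.
Positive root: v = −a·t_r + √((a·t_r)² + 2a·d) = −8.467 + √(71.690 + 317.52) = 11.2614 m/s.

Maximum speed ≈ 11.3 m/s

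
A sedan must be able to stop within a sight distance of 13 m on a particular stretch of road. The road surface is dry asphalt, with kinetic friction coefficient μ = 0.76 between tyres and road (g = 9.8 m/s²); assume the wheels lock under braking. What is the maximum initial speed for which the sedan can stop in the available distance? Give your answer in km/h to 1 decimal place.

Maximum speed ≈ 50.1 km/h

a = μg = 0.76 × 9.8 = 7.448 m/s².
v²/(2a) = d ⇒ v = √(2 × 7.448 × 13) = √193.65 = 13.9158 m/s.
13.9158 m/s × 3.6 = 50.097 km/h.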